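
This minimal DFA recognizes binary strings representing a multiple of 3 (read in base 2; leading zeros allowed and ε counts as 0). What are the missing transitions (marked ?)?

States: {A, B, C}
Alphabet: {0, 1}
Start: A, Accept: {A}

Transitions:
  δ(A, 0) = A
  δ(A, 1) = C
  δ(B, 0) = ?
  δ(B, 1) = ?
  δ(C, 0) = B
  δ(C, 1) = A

From the language and accept set, identify what each state tracks — A: value ≡ 0 (mod 3); B: value ≡ 2 (mod 3); C: value ≡ 1 (mod 3).
Each missing δ(q, a) is the state matching the new tracked value after reading a.
δ(B, 0) = C; δ(B, 1) = B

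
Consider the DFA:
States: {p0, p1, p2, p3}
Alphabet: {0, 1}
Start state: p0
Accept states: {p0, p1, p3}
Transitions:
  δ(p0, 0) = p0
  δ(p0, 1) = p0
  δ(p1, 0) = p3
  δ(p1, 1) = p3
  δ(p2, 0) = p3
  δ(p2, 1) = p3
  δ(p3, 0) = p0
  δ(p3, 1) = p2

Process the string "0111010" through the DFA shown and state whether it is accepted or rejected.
Processing string "0111010":
  p0 --0--> p0
  p0 --1--> p0
  p0 --1--> p0
  p0 --1--> p0
  p0 --0--> p0
  p0 --1--> p0
  p0 --0--> p0
Final state: p0
Accept states: {p0, p1, p3}
Yes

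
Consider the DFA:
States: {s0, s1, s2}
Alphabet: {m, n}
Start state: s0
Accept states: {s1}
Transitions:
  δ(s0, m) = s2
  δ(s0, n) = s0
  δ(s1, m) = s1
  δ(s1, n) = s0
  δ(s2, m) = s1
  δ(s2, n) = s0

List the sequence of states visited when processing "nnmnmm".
read 'n': s0 → s0
  read 'n': s0 → s0
  read 'm': s0 → s2
  read 'n': s2 → s0
  read 'm': s0 → s2
  read 'm': s2 → s1
s0 -> s0 -> s0 -> s2 -> s0 -> s2 -> s1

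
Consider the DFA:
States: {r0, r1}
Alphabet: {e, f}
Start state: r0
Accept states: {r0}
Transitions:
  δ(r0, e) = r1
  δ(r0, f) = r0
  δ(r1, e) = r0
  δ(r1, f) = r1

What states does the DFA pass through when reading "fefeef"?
read 'f': r0 → r0
  read 'e': r0 → r1
  read 'f': r1 → r1
  read 'e': r1 → r0
  read 'e': r0 → r1
  read 'f': r1 → r1
r0 -> r0 -> r1 -> r1 -> r0 -> r1 -> r1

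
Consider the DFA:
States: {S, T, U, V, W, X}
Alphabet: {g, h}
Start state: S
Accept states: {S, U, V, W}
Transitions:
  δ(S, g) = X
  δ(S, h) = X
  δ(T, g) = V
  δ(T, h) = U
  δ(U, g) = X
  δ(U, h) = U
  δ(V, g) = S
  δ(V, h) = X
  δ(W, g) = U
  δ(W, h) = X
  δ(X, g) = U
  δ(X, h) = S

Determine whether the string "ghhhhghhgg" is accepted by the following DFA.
Processing string "ghhhhghhgg":
  S --g--> X
  X --h--> S
  S --h--> X
  X --h--> S
  S --h--> X
  X --g--> U
  U --h--> U
  U --h--> U
  U --g--> X
  X --g--> U
Final state: U
Accept states: {S, U, V, W}
Yes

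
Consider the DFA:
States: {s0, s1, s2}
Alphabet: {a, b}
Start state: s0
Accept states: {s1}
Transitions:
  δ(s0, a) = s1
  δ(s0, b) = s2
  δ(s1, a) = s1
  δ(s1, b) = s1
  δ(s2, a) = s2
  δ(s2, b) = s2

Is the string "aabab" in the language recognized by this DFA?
Processing string "aabab":
  s0 --a--> s1
  s1 --a--> s1
  s1 --b--> s1
  s1 --a--> s1
  s1 --b--> s1
Final state: s1
Accept states: {s1}
Yes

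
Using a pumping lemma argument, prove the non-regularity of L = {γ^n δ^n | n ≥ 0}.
Assume L is regular with pumping length p. Idea: pumping the γ-block changes the count balance.
Choose s = γ^p δ^p (length 2p ≥ p). By the pumping lemma, s = xyz with |xy| ≤ p, |y| > 0. So y = γ^k for some k > 0 (since xy is entirely within the γ's). Pumping gives xy²z = γ^(p+k) δ^p, which is not in L since p+k ≠ p.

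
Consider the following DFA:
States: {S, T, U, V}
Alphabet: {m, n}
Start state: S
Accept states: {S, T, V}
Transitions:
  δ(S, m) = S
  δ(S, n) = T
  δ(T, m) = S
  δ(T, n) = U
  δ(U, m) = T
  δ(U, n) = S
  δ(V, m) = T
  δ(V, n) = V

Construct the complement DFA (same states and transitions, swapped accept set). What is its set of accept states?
Complement accept states = All states \ Original accept states
= {S, T, U, V} \ {S, T, V}
{U}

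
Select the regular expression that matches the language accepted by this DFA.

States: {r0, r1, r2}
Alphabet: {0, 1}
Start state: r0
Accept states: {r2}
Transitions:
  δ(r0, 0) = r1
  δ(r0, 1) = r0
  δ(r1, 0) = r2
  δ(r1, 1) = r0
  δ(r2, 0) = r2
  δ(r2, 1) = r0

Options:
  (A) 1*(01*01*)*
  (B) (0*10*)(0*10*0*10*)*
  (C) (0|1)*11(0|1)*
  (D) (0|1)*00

Check each option against the DFA on short strings; one disagreement eliminates an option:
  (A) 1*(01*01*)*: on ε the DFA stays in r0 and rejects (r0 ∉ Accept), but the regex matches it → eliminate
  (B) (0*10*)(0*10*0*10*)*: on '1' the DFA goes r0 → r0 and rejects (r0 ∉ Accept), but the regex matches it → eliminate
  (C) (0|1)*11(0|1)*: on '00' the DFA goes r0 → r1 → r2 and accepts (r2 ∈ Accept), but the regex does not match it → eliminate
  (D) (0|1)*00: agrees with the DFA on every string of length ≤ 6
Only (D) is consistent with the DFA.
(D) (0|1)*00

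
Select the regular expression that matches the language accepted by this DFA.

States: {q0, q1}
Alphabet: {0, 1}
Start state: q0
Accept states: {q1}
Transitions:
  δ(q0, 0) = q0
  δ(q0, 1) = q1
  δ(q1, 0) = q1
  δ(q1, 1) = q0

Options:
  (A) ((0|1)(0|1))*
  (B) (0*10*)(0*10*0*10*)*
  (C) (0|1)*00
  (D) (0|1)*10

Check each option against the DFA on short strings; one disagreement eliminates an option:
  (A) ((0|1)(0|1))*: on ε the DFA stays in q0 and rejects (q0 ∉ Accept), but the regex matches it → eliminate
  (B) (0*10*)(0*10*0*10*)*: agrees with the DFA on every string of length ≤ 6
  (C) (0|1)*00: on '1' the DFA goes q0 → q1 and accepts (q1 ∈ Accept), but the regex does not match it → eliminate
  (D) (0|1)*10: on '1' the DFA goes q0 → q1 and accepts (q1 ∈ Accept), but the regex does not match it → eliminate
Only (B) is consistent with the DFA.
(B) (0*10*)(0*10*0*10*)*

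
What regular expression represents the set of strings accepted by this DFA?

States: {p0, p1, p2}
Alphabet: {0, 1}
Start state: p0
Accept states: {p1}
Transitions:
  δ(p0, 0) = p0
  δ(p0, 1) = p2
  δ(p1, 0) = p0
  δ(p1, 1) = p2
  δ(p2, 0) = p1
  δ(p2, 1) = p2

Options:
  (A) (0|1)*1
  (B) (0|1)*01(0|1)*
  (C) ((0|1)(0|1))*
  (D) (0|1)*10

Check each option against the DFA on short strings; one disagreement eliminates an option:
  (A) (0|1)*1: on '1' the DFA goes p0 → p2 and rejects (p2 ∉ Accept), but the regex matches it → eliminate
  (B) (0|1)*01(0|1)*: on '01' the DFA goes p0 → p0 → p2 and rejects (p2 ∉ Accept), but the regex matches it → eliminate
  (C) ((0|1)(0|1))*: on ε the DFA stays in p0 and rejects (p0 ∉ Accept), but the regex matches it → eliminate
  (D) (0|1)*10: agrees with the DFA on every string of length ≤ 6
Only (D) is consistent with the DFA.
(D) (0|1)*10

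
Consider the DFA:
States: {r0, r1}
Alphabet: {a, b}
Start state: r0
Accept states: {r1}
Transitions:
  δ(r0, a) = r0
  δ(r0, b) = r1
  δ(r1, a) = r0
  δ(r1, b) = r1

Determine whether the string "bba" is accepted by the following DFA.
Processing string "bba":
  r0 --b--> r1
  r1 --b--> r1
  r1 --a--> r0
Final state: r0
Accept states: {r1}
No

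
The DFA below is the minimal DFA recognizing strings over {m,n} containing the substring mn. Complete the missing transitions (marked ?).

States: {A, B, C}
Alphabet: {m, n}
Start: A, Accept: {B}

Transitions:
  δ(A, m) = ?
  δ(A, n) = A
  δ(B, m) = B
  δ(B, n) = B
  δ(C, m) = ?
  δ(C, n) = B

From the language and accept set, identify what each state tracks — A: no m seen yet; B: substring mn seen; C: seen a m, waiting for n.
Each missing δ(q, a) is the state matching the new tracked value after reading a.
δ(A, m) = C; δ(C, m) = C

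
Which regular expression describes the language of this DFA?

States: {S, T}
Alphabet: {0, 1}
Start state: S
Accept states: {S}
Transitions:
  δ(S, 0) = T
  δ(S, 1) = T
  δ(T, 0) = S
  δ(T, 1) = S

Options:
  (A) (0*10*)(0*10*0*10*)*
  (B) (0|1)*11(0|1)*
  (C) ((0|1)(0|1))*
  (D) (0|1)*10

Check each option against the DFA on short strings; one disagreement eliminates an option:
  (A) (0*10*)(0*10*0*10*)*: on ε the DFA stays in S and accepts (S ∈ Accept), but the regex does not match it → eliminate
  (B) (0|1)*11(0|1)*: on ε the DFA stays in S and accepts (S ∈ Accept), but the regex does not match it → eliminate
  (C) ((0|1)(0|1))*: agrees with the DFA on every string of length ≤ 6
  (D) (0|1)*10: on ε the DFA stays in S and accepts (S ∈ Accept), but the regex does not match it → eliminate
Only (C) is consistent with the DFA.
(C) ((0|1)(0|1))*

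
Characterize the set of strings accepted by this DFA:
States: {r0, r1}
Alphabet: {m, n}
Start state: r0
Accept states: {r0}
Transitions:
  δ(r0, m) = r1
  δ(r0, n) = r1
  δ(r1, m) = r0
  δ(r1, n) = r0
Testing a few strings:
  'mmm' → reject
  'mn' → accept
  'mm' → accept
  'm' → reject
State roles: r0=even length so far; r1=odd length so far
All strings over {m,n} of even length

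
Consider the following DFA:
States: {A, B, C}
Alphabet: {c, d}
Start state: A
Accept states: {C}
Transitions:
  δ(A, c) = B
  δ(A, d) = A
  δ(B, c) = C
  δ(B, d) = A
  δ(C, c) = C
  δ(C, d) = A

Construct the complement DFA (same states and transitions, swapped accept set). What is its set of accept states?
Complement accept states = All states \ Original accept states
= {A, B, C} \ {C}
{A, B}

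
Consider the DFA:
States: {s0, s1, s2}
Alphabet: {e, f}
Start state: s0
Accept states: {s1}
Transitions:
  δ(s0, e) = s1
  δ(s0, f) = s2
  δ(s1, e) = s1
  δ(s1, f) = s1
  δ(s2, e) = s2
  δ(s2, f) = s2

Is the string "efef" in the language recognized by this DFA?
Processing string "efef":
  s0 --e--> s1
  s1 --f--> s1
  s1 --e--> s1
  s1 --f--> s1
Final state: s1
Accept states: {s1}
Yes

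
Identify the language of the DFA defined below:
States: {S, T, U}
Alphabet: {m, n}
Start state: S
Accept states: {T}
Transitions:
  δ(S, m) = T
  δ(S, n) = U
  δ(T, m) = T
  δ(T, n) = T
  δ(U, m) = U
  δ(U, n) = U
Testing a few strings:
  'mnm' → accept
  'nm' → reject
  'mnn' → accept
  'n' → reject
State roles: S=no input read; T=started with m; U=started with n (dead)
All strings over {m,n} starting with m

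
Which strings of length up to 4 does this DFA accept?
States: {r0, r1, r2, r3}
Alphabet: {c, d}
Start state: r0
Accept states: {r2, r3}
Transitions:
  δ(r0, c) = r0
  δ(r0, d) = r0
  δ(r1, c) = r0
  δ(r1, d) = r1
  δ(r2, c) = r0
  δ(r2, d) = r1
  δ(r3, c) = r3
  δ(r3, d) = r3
None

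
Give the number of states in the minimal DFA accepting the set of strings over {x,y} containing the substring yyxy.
By Myhill–Nerode, count the distinguishable equivalence classes: 5 classes — one per longest suffix of the input that is a prefix of 'yyxy' (lengths 0 through 3), plus an absorbing 'already seen yyxy' class.
5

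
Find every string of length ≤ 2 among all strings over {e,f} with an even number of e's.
ε, f, ee, ff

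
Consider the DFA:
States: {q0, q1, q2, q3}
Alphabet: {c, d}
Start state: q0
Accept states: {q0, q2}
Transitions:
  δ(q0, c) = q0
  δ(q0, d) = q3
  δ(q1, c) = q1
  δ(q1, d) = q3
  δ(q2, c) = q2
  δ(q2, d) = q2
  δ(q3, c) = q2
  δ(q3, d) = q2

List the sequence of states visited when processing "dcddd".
read 'd': q0 → q3
  read 'c': q3 → q2
  read 'd': q2 → q2
  read 'd': q2 → q2
  read 'd': q2 → q2
q0 -> q3 -> q2 -> q2 -> q2 -> q2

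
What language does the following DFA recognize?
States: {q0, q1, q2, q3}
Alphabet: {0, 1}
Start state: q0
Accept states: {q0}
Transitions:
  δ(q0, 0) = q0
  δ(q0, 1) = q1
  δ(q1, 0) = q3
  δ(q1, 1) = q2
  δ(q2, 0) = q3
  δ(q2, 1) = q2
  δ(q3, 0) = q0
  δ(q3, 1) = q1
Testing a few strings:
  '1110' → reject
  '0' → accept
  '00' → accept
  '000' → accept
State roles: q0=value ≡ 0 (mod 4); q1=value ≡ 1 (mod 4); q2=value ≡ 3 (mod 4); q3=value ≡ 2 (mod 4)
All binary strings representing a multiple of 4 (read in base 2; leading zeros allowed and ε counts as 0)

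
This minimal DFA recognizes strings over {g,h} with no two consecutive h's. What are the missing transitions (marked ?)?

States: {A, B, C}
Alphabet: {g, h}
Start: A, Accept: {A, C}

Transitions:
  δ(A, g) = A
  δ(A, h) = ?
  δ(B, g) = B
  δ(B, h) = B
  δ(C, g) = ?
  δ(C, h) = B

From the language and accept set, identify what each state tracks — A: last symbol not h (ok); B: saw hh (dead); C: last symbol h (ok).
Each missing δ(q, a) is the state matching the new tracked value after reading a.
δ(A, h) = C; δ(C, g) = A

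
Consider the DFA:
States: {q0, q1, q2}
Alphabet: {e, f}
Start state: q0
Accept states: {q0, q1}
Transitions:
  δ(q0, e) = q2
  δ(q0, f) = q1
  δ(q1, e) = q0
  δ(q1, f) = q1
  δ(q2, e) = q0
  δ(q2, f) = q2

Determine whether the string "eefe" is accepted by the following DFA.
Processing string "eefe":
  q0 --e--> q2
  q2 --e--> q0
  q0 --f--> q1
  q1 --e--> q0
Final state: q0
Accept states: {q0, q1}
Yes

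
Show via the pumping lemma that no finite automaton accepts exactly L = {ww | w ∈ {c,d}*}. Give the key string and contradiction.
Assume L is regular with pumping length p. Idea: pumping the leading c-block breaks the equality of the two halves.
Choose s = c^p d c^p d ∈ L (with w = c^p d). |s| = 2p+2 ≥ p. By the pumping lemma, s = xyz with |xy| ≤ p, |y| > 0, so y = c^k with k ≥ 1, in the first c-block. Then xy²z = c^(p+k) d c^p d, of length 2p+2+k. If k is odd this length is odd, so it cannot be of the form ww. If k is even, each half has length p+1+k/2 ≤ p+k, so the first half lies entirely inside the leading c-block and contains no d, while the second half ends in d; the halves differ. Either way xy²z ∉ L.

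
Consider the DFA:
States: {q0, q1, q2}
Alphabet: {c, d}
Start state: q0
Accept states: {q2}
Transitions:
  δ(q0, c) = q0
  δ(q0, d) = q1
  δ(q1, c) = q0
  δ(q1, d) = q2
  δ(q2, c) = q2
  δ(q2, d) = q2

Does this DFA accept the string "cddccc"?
Processing string "cddccc":
  q0 --c--> q0
  q0 --d--> q1
  q1 --d--> q2
  q2 --c--> q2
  q2 --c--> q2
  q2 --c--> q2
Final state: q2
Accept states: {q2}
Yes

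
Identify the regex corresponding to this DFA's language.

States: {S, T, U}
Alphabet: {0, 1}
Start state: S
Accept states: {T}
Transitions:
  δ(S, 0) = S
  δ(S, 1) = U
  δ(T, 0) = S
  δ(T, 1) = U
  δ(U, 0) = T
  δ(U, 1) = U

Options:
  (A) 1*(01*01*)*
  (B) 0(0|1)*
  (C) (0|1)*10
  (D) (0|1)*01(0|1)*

Check each option against the DFA on short strings; one disagreement eliminates an option:
  (A) 1*(01*01*)*: on ε the DFA stays in S and rejects (S ∉ Accept), but the regex matches it → eliminate
  (B) 0(0|1)*: on '0' the DFA goes S → S and rejects (S ∉ Accept), but the regex matches it → eliminate
  (C) (0|1)*10: agrees with the DFA on every string of length ≤ 6
  (D) (0|1)*01(0|1)*: on '01' the DFA goes S → S → U and rejects (U ∉ Accept), but the regex matches it → eliminate
Only (C) is consistent with the DFA.
(C) (0|1)*10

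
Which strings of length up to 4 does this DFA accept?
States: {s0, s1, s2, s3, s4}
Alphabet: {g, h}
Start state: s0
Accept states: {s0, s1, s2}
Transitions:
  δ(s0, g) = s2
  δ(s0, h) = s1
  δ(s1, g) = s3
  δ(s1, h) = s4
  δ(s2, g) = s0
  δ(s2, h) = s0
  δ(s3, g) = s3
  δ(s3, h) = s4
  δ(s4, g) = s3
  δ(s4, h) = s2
ε, g, h, gg, gh, ggg, ggh, ghg, ghh, hhh, gggg, gggh, ghgg, ghgh, hghh, hhhg, hhhh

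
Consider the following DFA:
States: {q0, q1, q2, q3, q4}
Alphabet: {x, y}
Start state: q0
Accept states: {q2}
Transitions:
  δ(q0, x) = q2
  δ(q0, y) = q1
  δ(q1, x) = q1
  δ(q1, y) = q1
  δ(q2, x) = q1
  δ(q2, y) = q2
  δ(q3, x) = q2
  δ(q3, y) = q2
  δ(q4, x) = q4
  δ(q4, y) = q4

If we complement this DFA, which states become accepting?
Complement accept states = All states \ Original accept states
= {q0, q1, q2, q3, q4} \ {q2}
{q0, q1, q3, q4}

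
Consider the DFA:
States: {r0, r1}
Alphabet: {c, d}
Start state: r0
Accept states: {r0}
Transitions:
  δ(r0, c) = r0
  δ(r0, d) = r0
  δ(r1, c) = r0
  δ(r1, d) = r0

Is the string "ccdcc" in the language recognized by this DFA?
Processing string "ccdcc":
  r0 --c--> r0
  r0 --c--> r0
  r0 --d--> r0
  r0 --c--> r0
  r0 --c--> r0
Final state: r0
Accept states: {r0}
Yes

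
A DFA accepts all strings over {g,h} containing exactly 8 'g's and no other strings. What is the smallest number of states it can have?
By Myhill–Nerode, count the distinguishable equivalence classes: 10 classes — having seen 0, 1, …, 8, or >8 copies of 'g'; the count-8 class is the only accepting one and >8 is dead.
10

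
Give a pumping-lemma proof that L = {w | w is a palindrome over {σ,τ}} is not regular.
Assume L is regular with pumping length p. Idea: pumping the leading σ-block breaks the symmetry.
Choose s = σ^p τ σ^p (a palindrome of length 2p+1 ≥ p). By the pumping lemma, s = xyz with |xy| ≤ p, |y| > 0, so y = σ^k with k > 0 (xy lies entirely in the first σ^p). Then xy²z = σ^(p+k) τ σ^p, which is not a palindrome since p+k ≠ p.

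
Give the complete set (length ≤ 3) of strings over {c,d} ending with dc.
dc, cdc, ddc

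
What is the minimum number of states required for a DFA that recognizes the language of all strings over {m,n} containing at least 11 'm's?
By Myhill–Nerode, count the distinguishable equivalence classes: 12 classes — having seen 0, 1, …, 10, or ≥11 copies of 'm'; any two classes i < j (j ≤ 11) are distinguished by the string m^(11−j), which takes class j to 11 copies (accepted) but leaves class i below 11 (rejected).
12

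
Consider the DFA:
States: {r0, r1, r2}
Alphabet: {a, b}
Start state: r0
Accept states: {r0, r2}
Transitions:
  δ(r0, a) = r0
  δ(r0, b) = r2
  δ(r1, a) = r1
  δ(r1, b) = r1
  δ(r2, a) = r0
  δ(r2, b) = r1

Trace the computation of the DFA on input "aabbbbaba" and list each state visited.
read 'a': r0 → r0
  read 'a': r0 → r0
  read 'b': r0 → r2
  read 'b': r2 → r1
  read 'b': r1 → r1
  read 'b': r1 → r1
  read 'a': r1 → r1
  read 'b': r1 → r1
  read 'a': r1 → r1
r0 -> r0 -> r0 -> r2 -> r1 -> r1 -> r1 -> r1 -> r1 -> r1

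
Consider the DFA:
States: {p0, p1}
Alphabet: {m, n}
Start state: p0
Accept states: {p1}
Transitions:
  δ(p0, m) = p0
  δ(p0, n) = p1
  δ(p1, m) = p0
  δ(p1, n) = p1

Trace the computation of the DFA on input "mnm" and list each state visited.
read 'm': p0 → p0
  read 'n': p0 → p1
  read 'm': p1 → p0
p0 -> p0 -> p1 -> p0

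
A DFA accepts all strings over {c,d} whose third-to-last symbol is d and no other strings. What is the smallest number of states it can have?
By Myhill–Nerode, count the distinguishable equivalence classes: 2^3 = 8 classes — the DFA must remember the last 3 symbols read; every pair of distinct length-3 suffixes is distinguishable by some continuation.
8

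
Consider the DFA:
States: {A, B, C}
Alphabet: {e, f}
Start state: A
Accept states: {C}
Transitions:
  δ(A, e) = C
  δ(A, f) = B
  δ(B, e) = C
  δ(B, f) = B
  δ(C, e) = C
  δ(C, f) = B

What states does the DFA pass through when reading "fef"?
read 'f': A → B
  read 'e': B → C
  read 'f': C → B
A -> B -> C -> B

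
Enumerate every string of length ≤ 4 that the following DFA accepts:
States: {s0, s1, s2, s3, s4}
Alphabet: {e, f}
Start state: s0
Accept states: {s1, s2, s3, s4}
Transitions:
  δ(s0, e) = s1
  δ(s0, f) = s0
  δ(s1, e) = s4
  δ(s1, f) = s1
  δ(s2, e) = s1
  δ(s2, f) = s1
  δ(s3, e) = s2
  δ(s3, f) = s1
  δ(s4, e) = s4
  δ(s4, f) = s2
e, ee, ef, fe, eee, eef, efe, eff, fee, fef, ffe, eeee, eeef, eefe, eeff, efee, efef, effe, efff, feee, feef, fefe, feff, ffee, ffef, fffe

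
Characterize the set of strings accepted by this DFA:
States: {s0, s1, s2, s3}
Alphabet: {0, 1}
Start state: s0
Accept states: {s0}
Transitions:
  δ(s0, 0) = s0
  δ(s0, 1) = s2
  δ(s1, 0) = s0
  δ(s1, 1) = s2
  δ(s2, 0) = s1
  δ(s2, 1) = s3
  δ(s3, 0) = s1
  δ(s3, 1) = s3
Testing a few strings:
  '111' → reject
  '1110' → reject
  '0011' → reject
  '10' → reject
State roles: s0=value ≡ 0 (mod 4); s1=value ≡ 2 (mod 4); s2=value ≡ 1 (mod 4); s3=value ≡ 3 (mod 4)
All binary strings representing a multiple of 4 (read in base 2; leading zeros allowed and ε counts as 0)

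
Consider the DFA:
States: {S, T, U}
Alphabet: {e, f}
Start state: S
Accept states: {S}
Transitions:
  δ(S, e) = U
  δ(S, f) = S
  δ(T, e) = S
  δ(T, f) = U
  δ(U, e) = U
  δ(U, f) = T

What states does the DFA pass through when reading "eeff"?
read 'e': S → U
  read 'e': U → U
  read 'f': U → T
  read 'f': T → U
S -> U -> U -> T -> U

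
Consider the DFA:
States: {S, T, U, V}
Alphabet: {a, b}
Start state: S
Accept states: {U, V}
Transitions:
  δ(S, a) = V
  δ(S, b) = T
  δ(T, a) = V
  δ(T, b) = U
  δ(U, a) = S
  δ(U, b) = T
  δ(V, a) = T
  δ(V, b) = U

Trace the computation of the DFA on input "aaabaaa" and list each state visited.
read 'a': S → V
  read 'a': V → T
  read 'a': T → V
  read 'b': V → U
  read 'a': U → S
  read 'a': S → V
  read 'a': V → T
S -> V -> T -> V -> U -> S -> V -> T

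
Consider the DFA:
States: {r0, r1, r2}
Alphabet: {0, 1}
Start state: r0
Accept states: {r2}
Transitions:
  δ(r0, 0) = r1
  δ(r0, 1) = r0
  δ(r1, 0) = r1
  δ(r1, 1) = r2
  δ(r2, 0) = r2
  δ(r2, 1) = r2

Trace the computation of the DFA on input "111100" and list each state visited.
read '1': r0 → r0
  read '1': r0 → r0
  read '1': r0 → r0
  read '1': r0 → r0
  read '0': r0 → r1
  read '0': r1 → r1
r0 -> r0 -> r0 -> r0 -> r0 -> r1 -> r1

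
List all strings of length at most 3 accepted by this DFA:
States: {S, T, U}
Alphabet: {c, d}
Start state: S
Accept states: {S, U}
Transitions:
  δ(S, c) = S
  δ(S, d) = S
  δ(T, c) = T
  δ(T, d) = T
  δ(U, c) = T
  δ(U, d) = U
ε, c, d, cc, cd, dc, dd, ccc, ccd, cdc, cdd, dcc, dcd, ddc, ddd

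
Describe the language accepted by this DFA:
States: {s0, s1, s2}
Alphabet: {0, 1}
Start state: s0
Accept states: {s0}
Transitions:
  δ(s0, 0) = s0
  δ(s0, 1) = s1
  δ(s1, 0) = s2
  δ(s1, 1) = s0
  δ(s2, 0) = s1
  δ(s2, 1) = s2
Testing a few strings:
  '000' → accept
  '01' → reject
  '0000' → accept
  '111' → reject
State roles: s0=value ≡ 0 (mod 3); s1=value ≡ 1 (mod 3); s2=value ≡ 2 (mod 3)
All binary strings representing a multiple of 3 (read in base 2; leading zeros allowed and ε counts as 0)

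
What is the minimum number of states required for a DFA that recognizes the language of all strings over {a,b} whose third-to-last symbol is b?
By Myhill–Nerode, count the distinguishable equivalence classes: 2^3 = 8 classes — the DFA must remember the last 3 symbols read; every pair of distinct length-3 suffixes is distinguishable by some continuation.
8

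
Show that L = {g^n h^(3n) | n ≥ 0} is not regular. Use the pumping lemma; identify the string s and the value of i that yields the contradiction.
Assume L is regular with pumping length p. Idea: pumping the g-block breaks the 1:3 ratio.
Choose s = g^p h^(3p) (length 4p ≥ p). By the pumping lemma, s = xyz with |xy| ≤ p, |y| > 0, so y = g^k with k ≥ 1. Then xy²z = g^(p+k) h^(3p). For this to be in L we would need 3p = 3(p+k), i.e. 3k = 0, contradicting k ≥ 1. So xy²z ∉ L.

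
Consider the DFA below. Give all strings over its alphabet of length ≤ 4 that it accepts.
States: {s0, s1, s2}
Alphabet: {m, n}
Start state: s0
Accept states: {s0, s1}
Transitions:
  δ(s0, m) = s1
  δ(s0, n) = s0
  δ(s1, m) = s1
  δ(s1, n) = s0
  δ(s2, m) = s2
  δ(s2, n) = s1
ε, m, n, mm, mn, nm, nn, mmm, mmn, mnm, mnn, nmm, nmn, nnm, nnn, mmmm, mmmn, mmnm, mmnn, mnmm, mnmn, mnnm, mnnn, nmmm, nmmn, nmnm, nmnn, nnmm, nnmn, nnnm, nnnn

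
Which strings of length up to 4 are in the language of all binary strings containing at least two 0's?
00, 000, 001, 010, 100, 0000, 0001, 0010, 0011, 0100, 0101, 0110, 1000, 1001, 1010, 1100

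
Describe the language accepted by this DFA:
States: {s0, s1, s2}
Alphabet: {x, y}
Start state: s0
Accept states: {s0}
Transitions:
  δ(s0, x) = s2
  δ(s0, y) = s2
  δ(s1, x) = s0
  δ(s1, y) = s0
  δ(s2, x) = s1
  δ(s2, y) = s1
Testing a few strings:
  'xxxy' → reject
  'yxx' → accept
  'xy' → reject
  'xyyy' → reject
State roles: s0=length ≡ 0 (mod 3); s1=length ≡ 2 (mod 3); s2=length ≡ 1 (mod 3)
All strings over {x,y} whose length is a multiple of 3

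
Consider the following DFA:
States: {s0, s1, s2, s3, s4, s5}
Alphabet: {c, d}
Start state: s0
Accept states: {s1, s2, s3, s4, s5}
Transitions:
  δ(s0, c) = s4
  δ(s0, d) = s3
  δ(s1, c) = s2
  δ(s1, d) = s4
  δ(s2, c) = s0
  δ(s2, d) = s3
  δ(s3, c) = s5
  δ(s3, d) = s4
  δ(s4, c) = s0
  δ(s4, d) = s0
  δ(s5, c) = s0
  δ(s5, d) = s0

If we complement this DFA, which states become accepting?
Complement accept states = All states \ Original accept states
= {s0, s1, s2, s3, s4, s5} \ {s1, s2, s3, s4, s5}
{s0}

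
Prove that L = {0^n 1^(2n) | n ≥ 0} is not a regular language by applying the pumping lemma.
Assume L is regular with pumping length p. Idea: pumping the 0-block breaks the 1:2 ratio.
Choose s = 0^p 1^(2p) (length 3p ≥ p). By the pumping lemma, s = xyz with |xy| ≤ p, |y| > 0, so y = 0^k with k ≥ 1. Then xy²z = 0^(p+k) 1^(2p). For this to be in L we would need 2p = 2(p+k), i.e. 2k = 0, contradicting k ≥ 1. So xy²z ∉ L.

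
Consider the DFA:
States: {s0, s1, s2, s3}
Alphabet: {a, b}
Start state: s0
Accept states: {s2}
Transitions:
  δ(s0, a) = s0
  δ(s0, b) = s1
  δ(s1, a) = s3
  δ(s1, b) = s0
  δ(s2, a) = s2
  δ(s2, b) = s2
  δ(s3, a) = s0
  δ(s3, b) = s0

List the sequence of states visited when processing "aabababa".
read 'a': s0 → s0
  read 'a': s0 → s0
  read 'b': s0 → s1
  read 'a': s1 → s3
  read 'b': s3 → s0
  read 'a': s0 → s0
  read 'b': s0 → s1
  read 'a': s1 → s3
s0 -> s0 -> s0 -> s1 -> s3 -> s0 -> s0 -> s1 -> s3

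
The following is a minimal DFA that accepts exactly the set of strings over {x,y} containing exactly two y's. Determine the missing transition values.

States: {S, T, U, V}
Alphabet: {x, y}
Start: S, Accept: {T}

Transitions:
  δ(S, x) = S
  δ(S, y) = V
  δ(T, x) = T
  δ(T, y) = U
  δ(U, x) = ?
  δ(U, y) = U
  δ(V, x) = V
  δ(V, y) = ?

From the language and accept set, identify what each state tracks — S: zero y's; T: two y's; U: ≥ three y's (dead); V: one y.
Each missing δ(q, a) is the state matching the new tracked value after reading a.
δ(U, x) = U; δ(V, y) = T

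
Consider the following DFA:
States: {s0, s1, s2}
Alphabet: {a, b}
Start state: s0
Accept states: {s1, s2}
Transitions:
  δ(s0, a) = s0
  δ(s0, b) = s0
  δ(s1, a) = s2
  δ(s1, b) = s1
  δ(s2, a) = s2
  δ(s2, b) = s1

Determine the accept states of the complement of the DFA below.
Complement accept states = All states \ Original accept states
= {s0, s1, s2} \ {s1, s2}
{s0}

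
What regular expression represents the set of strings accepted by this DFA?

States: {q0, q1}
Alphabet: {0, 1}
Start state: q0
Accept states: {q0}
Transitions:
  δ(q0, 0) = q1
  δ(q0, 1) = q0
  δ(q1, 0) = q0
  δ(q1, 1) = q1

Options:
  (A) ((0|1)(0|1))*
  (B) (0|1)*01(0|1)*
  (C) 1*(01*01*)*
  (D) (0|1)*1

Check each option against the DFA on short strings; one disagreement eliminates an option:
  (A) ((0|1)(0|1))*: on '1' the DFA goes q0 → q0 and accepts (q0 ∈ Accept), but the regex does not match it → eliminate
  (B) (0|1)*01(0|1)*: on ε the DFA stays in q0 and accepts (q0 ∈ Accept), but the regex does not match it → eliminate
  (C) 1*(01*01*)*: agrees with the DFA on every string of length ≤ 6
  (D) (0|1)*1: on ε the DFA stays in q0 and accepts (q0 ∈ Accept), but the regex does not match it → eliminate
Only (C) is consistent with the DFA.
(C) 1*(01*01*)*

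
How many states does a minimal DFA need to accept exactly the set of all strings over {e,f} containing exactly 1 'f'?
By Myhill–Nerode, count the distinguishable equivalence classes: 3 classes — having seen 0, 1, or >1 copies of 'f'; the count-1 class is the only accepting one and >1 is dead.
3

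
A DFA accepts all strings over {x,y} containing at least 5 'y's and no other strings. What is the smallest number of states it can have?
By Myhill–Nerode, count the distinguishable equivalence classes: 6 classes — having seen 0, 1, …, 4, or ≥5 copies of 'y'; any two classes i < j (j ≤ 5) are distinguished by the string y^(5−j), which takes class j to 5 copies (accepted) but leaves class i below 5 (rejected).
6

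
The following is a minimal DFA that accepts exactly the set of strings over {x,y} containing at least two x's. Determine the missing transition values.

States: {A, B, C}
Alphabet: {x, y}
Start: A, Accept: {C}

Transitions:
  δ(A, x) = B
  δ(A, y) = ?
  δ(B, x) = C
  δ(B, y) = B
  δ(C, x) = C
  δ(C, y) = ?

From the language and accept set, identify what each state tracks — A: zero x's seen; B: one x seen; C: ≥ two x's seen.
Each missing δ(q, a) is the state matching the new tracked value after reading a.
δ(A, y) = A; δ(C, y) = C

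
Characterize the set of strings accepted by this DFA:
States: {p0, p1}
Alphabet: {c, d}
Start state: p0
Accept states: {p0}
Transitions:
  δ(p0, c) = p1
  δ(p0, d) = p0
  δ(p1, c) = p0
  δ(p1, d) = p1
Testing a few strings:
  'ddd' → accept
  'ccd' → accept
  'dd' → accept
  'ccc' → reject
State roles: p0=even number of c's so far; p1=odd number of c's so far
All strings over {c,d} with an even number of c's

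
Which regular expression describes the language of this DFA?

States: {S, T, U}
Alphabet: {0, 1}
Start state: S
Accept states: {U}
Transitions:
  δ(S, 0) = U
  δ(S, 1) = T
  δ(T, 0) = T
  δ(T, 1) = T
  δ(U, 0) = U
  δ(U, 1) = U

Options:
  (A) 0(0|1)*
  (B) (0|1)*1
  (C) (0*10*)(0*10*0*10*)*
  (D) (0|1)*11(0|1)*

Check each option against the DFA on short strings; one disagreement eliminates an option:
  (A) 0(0|1)*: agrees with the DFA on every string of length ≤ 6
  (B) (0|1)*1: on '0' the DFA goes S → U and accepts (U ∈ Accept), but the regex does not match it → eliminate
  (C) (0*10*)(0*10*0*10*)*: on '0' the DFA goes S → U and accepts (U ∈ Accept), but the regex does not match it → eliminate
  (D) (0|1)*11(0|1)*: on '0' the DFA goes S → U and accepts (U ∈ Accept), but the regex does not match it → eliminate
Only (A) is consistent with the DFA.
(A) 0(0|1)*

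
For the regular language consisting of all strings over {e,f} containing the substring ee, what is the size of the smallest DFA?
By Myhill–Nerode, count the distinguishable equivalence classes: 3 classes — one per longest suffix of the input that is a prefix of 'ee' (lengths 0 through 1), plus an absorbing 'already seen ee' class.
3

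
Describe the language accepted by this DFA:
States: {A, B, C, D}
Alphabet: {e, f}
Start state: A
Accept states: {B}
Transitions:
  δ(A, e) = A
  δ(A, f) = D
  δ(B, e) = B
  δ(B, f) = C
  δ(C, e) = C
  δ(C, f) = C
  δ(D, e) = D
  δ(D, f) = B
Testing a few strings:
  'ffee' → accept
  'eef' → reject
  'eee' → reject
  'efe' → reject
State roles: A=zero f's; B=two f's; C=≥ three f's (dead); D=one f
All strings over {e,f} containing exactly two f's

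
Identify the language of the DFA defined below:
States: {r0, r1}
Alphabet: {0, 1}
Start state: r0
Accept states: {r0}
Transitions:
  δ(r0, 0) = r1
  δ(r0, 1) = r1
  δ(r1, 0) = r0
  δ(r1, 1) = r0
Testing a few strings:
  '1' → reject
  '011' → reject
  '0' → reject
  '01' → accept
State roles: r0=even length so far; r1=odd length so far
All binary strings of even length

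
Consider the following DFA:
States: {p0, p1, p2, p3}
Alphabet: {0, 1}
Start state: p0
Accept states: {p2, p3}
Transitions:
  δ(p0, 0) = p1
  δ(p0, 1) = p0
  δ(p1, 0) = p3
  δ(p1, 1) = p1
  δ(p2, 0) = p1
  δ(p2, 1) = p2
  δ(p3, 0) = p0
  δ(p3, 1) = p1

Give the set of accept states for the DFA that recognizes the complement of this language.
Complement accept states = All states \ Original accept states
= {p0, p1, p2, p3} \ {p2, p3}
{p0, p1}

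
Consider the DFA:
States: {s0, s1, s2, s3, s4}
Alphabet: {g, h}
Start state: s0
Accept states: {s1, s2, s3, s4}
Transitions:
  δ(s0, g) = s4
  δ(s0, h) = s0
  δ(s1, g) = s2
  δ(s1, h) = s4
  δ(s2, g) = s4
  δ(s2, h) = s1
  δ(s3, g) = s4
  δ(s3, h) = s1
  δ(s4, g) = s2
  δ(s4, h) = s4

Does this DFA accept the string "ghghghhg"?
Processing string "ghghghhg":
  s0 --g--> s4
  s4 --h--> s4
  s4 --g--> s2
  s2 --h--> s1
  s1 --g--> s2
  s2 --h--> s1
  s1 --h--> s4
  s4 --g--> s2
Final state: s2
Accept states: {s1, s2, s3, s4}
Yes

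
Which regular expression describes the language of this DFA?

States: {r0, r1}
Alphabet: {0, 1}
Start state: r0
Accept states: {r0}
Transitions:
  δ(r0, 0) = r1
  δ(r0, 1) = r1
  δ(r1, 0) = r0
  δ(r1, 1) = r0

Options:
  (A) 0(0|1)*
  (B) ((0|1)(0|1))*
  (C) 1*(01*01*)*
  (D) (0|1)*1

Check each option against the DFA on short strings; one disagreement eliminates an option:
  (A) 0(0|1)*: on ε the DFA stays in r0 and accepts (r0 ∈ Accept), but the regex does not match it → eliminate
  (B) ((0|1)(0|1))*: agrees with the DFA on every string of length ≤ 6
  (C) 1*(01*01*)*: on '1' the DFA goes r0 → r1 and rejects (r1 ∉ Accept), but the regex matches it → eliminate
  (D) (0|1)*1: on ε the DFA stays in r0 and accepts (r0 ∈ Accept), but the regex does not match it → eliminate
Only (B) is consistent with the DFA.
(B) ((0|1)(0|1))*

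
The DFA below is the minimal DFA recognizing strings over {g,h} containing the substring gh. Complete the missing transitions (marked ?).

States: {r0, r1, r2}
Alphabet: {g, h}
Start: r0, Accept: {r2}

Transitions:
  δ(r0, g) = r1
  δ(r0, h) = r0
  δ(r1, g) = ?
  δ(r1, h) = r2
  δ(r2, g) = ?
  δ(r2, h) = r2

From the language and accept set, identify what each state tracks — r0: no g seen yet; r1: seen a g, waiting for h; r2: substring gh seen.
Each missing δ(q, a) is the state matching the new tracked value after reading a.
δ(r1, g) = r1; δ(r2, g) = r2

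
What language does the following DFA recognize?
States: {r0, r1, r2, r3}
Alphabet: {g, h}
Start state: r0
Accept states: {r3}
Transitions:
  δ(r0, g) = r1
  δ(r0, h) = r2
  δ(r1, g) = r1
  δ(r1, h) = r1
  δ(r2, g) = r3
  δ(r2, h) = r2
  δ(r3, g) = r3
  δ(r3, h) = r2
Testing a few strings:
  'hgg' → accept
  'hh' → reject
  'ghhg' → reject
  'gghg' → reject
State roles: r0=no input read; r1=started with g (dead); r2=started with h, last symbol h; r3=started with h, last symbol g
All strings over {g,h} that start with h and end with g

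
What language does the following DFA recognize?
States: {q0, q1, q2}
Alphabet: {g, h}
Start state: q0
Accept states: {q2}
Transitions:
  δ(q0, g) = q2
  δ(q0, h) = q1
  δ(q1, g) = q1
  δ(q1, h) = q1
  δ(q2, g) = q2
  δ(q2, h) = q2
Testing a few strings:
  'hgh' → reject
  'gg' → accept
  'ggh' → accept
  'hh' → reject
State roles: q0=no input read; q1=started with h (dead); q2=started with g
All strings over {g,h} starting with g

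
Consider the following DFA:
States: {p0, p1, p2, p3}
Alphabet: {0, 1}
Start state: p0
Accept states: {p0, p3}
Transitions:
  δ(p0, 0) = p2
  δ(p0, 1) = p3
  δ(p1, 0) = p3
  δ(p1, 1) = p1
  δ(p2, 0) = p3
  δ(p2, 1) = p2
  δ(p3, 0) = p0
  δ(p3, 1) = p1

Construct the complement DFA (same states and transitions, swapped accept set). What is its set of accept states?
Complement accept states = All states \ Original accept states
= {p0, p1, p2, p3} \ {p0, p3}
{p1, p2}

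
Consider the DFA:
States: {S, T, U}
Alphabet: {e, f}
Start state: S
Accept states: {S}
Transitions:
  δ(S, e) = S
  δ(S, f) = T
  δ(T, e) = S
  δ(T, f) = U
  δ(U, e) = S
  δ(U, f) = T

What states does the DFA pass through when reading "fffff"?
read 'f': S → T
  read 'f': T → U
  read 'f': U → T
  read 'f': T → U
  read 'f': U → T
S -> T -> U -> T -> U -> T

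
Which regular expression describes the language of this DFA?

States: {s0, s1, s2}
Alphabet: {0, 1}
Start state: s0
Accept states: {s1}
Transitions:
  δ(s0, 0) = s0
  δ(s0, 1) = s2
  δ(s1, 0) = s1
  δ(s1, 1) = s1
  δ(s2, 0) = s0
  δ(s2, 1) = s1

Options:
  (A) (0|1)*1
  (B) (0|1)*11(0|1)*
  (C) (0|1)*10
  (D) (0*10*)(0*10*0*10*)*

Check each option against the DFA on short strings; one disagreement eliminates an option:
  (A) (0|1)*1: on '1' the DFA goes s0 → s2 and rejects (s2 ∉ Accept), but the regex matches it → eliminate
  (B) (0|1)*11(0|1)*: agrees with the DFA on every string of length ≤ 6
  (C) (0|1)*10: on '10' the DFA goes s0 → s2 → s0 and rejects (s0 ∉ Accept), but the regex matches it → eliminate
  (D) (0*10*)(0*10*0*10*)*: on '1' the DFA goes s0 → s2 and rejects (s2 ∉ Accept), but the regex matches it → eliminate
Only (B) is consistent with the DFA.
(B) (0|1)*11(0|1)*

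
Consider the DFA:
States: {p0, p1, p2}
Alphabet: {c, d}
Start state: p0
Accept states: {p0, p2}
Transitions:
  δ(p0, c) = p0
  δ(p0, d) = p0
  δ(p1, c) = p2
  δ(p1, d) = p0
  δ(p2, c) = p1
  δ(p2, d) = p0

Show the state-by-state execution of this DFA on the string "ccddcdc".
read 'c': p0 → p0
  read 'c': p0 → p0
  read 'd': p0 → p0
  read 'd': p0 → p0
  read 'c': p0 → p0
  read 'd': p0 → p0
  read 'c': p0 → p0
p0 -> p0 -> p0 -> p0 -> p0 -> p0 -> p0 -> p0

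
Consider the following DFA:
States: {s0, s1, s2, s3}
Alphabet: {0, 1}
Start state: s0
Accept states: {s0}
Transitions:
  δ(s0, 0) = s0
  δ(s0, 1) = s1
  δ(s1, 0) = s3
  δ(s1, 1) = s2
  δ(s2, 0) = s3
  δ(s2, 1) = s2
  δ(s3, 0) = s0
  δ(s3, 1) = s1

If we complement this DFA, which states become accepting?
Complement accept states = All states \ Original accept states
= {s0, s1, s2, s3} \ {s0}
{s1, s2, s3}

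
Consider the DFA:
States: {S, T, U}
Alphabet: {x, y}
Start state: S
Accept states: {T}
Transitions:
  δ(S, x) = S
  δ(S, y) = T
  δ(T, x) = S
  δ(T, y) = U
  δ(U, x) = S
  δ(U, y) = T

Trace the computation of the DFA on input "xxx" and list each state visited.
read 'x': S → S
  read 'x': S → S
  read 'x': S → S
S -> S -> S -> S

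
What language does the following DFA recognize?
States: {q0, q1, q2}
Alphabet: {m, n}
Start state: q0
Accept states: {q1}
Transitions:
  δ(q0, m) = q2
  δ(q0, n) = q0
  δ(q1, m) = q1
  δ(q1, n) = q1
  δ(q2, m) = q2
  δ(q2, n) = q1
Testing a few strings:
  'nmnm' → accept
  'nmm' → reject
  'mnm' → accept
  'mmn' → accept
State roles: q0=no m seen yet; q1=substring mn seen; q2=seen a m, waiting for n
All strings over {m,n} containing the substring mn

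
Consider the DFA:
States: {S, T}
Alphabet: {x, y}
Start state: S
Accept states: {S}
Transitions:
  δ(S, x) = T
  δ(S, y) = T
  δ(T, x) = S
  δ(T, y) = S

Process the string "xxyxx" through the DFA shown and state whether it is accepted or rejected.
Processing string "xxyxx":
  S --x--> T
  T --x--> S
  S --y--> T
  T --x--> S
  S --x--> T
Final state: T
Accept states: {S}
No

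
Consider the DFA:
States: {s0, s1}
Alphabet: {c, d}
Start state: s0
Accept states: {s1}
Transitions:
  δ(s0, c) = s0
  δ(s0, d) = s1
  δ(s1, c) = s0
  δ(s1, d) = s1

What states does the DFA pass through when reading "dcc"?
read 'd': s0 → s1
  read 'c': s1 → s0
  read 'c': s0 → s0
s0 -> s1 -> s0 -> s0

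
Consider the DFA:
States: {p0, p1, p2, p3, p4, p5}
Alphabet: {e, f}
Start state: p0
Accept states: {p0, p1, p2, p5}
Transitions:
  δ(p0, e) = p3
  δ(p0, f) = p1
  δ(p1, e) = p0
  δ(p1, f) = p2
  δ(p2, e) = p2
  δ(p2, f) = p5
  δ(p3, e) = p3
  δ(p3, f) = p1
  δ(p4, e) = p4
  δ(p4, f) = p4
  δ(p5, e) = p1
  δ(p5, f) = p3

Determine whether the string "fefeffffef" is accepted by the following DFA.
Processing string "fefeffffef":
  p0 --f--> p1
  p1 --e--> p0
  p0 --f--> p1
  p1 --e--> p0
  p0 --f--> p1
  p1 --f--> p2
  p2 --f--> p5
  p5 --f--> p3
  p3 --e--> p3
  p3 --f--> p1
Final state: p1
Accept states: {p0, p1, p2, p5}
Yes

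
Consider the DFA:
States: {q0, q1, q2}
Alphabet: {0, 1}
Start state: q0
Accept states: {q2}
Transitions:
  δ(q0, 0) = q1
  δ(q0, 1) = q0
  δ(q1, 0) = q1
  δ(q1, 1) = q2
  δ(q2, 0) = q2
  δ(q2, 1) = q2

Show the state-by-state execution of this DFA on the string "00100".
read '0': q0 → q1
  read '0': q1 → q1
  read '1': q1 → q2
  read '0': q2 → q2
  read '0': q2 → q2
q0 -> q1 -> q1 -> q2 -> q2 -> q2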